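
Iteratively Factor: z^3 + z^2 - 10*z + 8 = (z - 2)*(z^2 + 3*z - 4) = (z - 2)*(z - 1)*(z + 4)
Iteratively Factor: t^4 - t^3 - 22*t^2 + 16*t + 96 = (t + 2)*(t^3 - 3*t^2 - 16*t + 48) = (t - 3)*(t + 2)*(t^2 - 16) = (t - 4)*(t - 3)*(t + 2)*(t + 4)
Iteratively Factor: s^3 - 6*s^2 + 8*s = (s - 4)*(s^2 - 2*s) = (s - 4)*(s - 2)*(s)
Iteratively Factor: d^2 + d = (d + 1)*(d)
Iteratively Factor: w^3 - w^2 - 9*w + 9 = (w - 1)*(w^2 - 9) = (w - 3)*(w - 1)*(w + 3)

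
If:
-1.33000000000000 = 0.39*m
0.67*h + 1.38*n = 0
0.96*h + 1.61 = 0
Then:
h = -1.68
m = -3.41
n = 0.81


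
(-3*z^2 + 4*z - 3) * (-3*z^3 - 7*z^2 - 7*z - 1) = 9*z^5 + 9*z^4 + 2*z^3 - 4*z^2 + 17*z + 3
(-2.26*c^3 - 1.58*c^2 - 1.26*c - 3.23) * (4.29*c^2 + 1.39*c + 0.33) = -9.6954*c^5 - 9.9196*c^4 - 8.3474*c^3 - 16.1295*c^2 - 4.9055*c - 1.0659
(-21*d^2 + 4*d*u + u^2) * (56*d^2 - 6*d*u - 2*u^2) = -1176*d^4 + 350*d^3*u + 74*d^2*u^2 - 14*d*u^3 - 2*u^4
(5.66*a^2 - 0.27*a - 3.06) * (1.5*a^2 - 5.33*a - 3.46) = 8.49*a^4 - 30.5728*a^3 - 22.7345*a^2 + 17.244*a + 10.5876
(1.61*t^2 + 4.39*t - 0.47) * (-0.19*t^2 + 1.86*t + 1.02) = -0.3059*t^4 + 2.1605*t^3 + 9.8969*t^2 + 3.6036*t - 0.4794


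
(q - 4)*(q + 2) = q^2 - 2*q - 8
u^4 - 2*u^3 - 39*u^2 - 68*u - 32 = (u - 8)*(u + 1)^2*(u + 4)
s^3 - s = s*(s - 1)*(s + 1)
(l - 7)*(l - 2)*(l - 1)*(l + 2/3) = l^4 - 28*l^3/3 + 49*l^2/3 + 4*l/3 - 28/3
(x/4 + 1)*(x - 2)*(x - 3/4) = x^3/4 + 5*x^2/16 - 19*x/8 + 3/2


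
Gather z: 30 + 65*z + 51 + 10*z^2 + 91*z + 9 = 10*z^2 + 156*z + 90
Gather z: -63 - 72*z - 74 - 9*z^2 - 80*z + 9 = -9*z^2 - 152*z - 128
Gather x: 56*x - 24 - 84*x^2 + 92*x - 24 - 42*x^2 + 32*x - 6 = -126*x^2 + 180*x - 54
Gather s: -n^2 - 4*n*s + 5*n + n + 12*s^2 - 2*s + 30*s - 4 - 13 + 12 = -n^2 + 6*n + 12*s^2 + s*(28 - 4*n) - 5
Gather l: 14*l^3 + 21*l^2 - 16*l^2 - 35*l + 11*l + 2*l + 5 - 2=14*l^3 + 5*l^2 - 22*l + 3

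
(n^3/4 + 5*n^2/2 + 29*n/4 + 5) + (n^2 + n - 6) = n^3/4 + 7*n^2/2 + 33*n/4 - 1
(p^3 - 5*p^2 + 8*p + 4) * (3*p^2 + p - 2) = 3*p^5 - 14*p^4 + 17*p^3 + 30*p^2 - 12*p - 8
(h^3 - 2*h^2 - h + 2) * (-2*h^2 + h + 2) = -2*h^5 + 5*h^4 + 2*h^3 - 9*h^2 + 4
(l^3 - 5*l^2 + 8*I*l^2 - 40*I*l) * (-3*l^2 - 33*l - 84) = -3*l^5 - 18*l^4 - 24*I*l^4 + 81*l^3 - 144*I*l^3 + 420*l^2 + 648*I*l^2 + 3360*I*l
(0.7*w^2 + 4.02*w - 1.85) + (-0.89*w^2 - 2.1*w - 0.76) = -0.19*w^2 + 1.92*w - 2.61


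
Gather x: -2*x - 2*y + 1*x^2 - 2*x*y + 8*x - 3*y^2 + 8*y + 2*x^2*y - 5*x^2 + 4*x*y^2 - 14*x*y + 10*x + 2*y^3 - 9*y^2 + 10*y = x^2*(2*y - 4) + x*(4*y^2 - 16*y + 16) + 2*y^3 - 12*y^2 + 16*y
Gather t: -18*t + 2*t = -16*t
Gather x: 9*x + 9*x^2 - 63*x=9*x^2 - 54*x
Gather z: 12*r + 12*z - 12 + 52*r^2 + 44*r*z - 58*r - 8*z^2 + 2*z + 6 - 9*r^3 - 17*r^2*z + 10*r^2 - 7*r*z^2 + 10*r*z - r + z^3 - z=-9*r^3 + 62*r^2 - 47*r + z^3 + z^2*(-7*r - 8) + z*(-17*r^2 + 54*r + 13) - 6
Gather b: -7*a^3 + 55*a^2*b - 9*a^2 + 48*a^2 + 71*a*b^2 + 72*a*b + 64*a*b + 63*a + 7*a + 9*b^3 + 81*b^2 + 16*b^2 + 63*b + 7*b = -7*a^3 + 39*a^2 + 70*a + 9*b^3 + b^2*(71*a + 97) + b*(55*a^2 + 136*a + 70)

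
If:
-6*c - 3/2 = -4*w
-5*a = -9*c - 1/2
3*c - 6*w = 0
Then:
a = -23/40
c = -3/8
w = -3/16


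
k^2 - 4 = (k - 2)*(k + 2)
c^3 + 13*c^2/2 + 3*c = c*(c + 1/2)*(c + 6)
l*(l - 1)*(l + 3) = l^3 + 2*l^2 - 3*l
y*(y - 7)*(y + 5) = y^3 - 2*y^2 - 35*y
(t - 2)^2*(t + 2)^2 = t^4 - 8*t^2 + 16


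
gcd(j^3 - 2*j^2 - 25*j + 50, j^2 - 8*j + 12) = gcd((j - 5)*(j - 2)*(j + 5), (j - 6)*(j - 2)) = j - 2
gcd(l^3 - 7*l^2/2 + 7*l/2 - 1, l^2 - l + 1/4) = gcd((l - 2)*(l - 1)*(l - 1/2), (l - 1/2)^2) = l - 1/2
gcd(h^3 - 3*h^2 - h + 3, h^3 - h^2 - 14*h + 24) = h - 3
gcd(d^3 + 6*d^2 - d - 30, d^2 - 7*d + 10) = d - 2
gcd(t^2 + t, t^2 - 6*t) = t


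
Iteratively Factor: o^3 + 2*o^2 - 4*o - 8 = (o + 2)*(o^2 - 4) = (o - 2)*(o + 2)*(o + 2)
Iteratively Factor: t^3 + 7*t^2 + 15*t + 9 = (t + 3)*(t^2 + 4*t + 3) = (t + 1)*(t + 3)*(t + 3)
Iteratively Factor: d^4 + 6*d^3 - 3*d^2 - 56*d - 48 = (d + 4)*(d^3 + 2*d^2 - 11*d - 12) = (d + 1)*(d + 4)*(d^2 + d - 12) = (d - 3)*(d + 1)*(d + 4)*(d + 4)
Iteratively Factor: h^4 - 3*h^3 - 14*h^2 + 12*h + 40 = (h - 2)*(h^3 - h^2 - 16*h - 20) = (h - 5)*(h - 2)*(h^2 + 4*h + 4) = (h - 5)*(h - 2)*(h + 2)*(h + 2)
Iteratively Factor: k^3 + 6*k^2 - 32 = (k + 4)*(k^2 + 2*k - 8) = (k - 2)*(k + 4)*(k + 4)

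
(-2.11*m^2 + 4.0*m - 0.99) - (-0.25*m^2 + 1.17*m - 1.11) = -1.86*m^2 + 2.83*m + 0.12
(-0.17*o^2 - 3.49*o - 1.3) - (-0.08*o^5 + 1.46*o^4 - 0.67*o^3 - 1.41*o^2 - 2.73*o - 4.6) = 0.08*o^5 - 1.46*o^4 + 0.67*o^3 + 1.24*o^2 - 0.76*o + 3.3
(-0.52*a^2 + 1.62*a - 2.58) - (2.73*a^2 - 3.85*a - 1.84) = -3.25*a^2 + 5.47*a - 0.74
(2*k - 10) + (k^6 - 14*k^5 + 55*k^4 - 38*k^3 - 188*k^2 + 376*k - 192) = k^6 - 14*k^5 + 55*k^4 - 38*k^3 - 188*k^2 + 378*k - 202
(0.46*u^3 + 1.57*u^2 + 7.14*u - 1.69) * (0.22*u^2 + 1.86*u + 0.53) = 0.1012*u^5 + 1.201*u^4 + 4.7348*u^3 + 13.7407*u^2 + 0.6408*u - 0.8957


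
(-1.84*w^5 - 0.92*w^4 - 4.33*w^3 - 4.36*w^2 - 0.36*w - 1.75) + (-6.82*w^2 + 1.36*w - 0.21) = -1.84*w^5 - 0.92*w^4 - 4.33*w^3 - 11.18*w^2 + 1.0*w - 1.96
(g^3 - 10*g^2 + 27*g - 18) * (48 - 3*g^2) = -3*g^5 + 30*g^4 - 33*g^3 - 426*g^2 + 1296*g - 864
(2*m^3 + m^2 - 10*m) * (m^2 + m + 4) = 2*m^5 + 3*m^4 - m^3 - 6*m^2 - 40*m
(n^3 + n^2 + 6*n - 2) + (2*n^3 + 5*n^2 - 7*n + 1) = 3*n^3 + 6*n^2 - n - 1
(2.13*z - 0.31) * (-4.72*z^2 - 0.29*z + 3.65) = -10.0536*z^3 + 0.8455*z^2 + 7.8644*z - 1.1315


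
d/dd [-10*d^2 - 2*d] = -20*d - 2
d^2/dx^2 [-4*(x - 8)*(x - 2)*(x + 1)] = 72 - 24*x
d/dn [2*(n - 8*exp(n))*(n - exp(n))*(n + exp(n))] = -16*n^2*exp(n) + 6*n^2 - 4*n*exp(2*n) - 32*n*exp(n) + 48*exp(3*n) - 2*exp(2*n)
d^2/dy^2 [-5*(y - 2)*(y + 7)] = -10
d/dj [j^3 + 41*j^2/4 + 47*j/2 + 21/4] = 3*j^2 + 41*j/2 + 47/2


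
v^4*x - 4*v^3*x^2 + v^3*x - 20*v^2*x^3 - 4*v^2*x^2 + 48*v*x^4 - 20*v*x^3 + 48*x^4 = (v - 6*x)*(v - 2*x)*(v + 4*x)*(v*x + x)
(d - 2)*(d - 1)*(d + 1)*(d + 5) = d^4 + 3*d^3 - 11*d^2 - 3*d + 10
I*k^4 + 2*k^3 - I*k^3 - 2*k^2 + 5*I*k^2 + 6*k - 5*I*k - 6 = (k - 3*I)*(k - I)*(k + 2*I)*(I*k - I)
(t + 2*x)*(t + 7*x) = t^2 + 9*t*x + 14*x^2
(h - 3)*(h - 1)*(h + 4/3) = h^3 - 8*h^2/3 - 7*h/3 + 4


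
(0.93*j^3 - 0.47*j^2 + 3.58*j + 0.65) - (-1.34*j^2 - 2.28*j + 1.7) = 0.93*j^3 + 0.87*j^2 + 5.86*j - 1.05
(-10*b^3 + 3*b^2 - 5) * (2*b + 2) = -20*b^4 - 14*b^3 + 6*b^2 - 10*b - 10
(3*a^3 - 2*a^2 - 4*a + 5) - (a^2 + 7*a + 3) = 3*a^3 - 3*a^2 - 11*a + 2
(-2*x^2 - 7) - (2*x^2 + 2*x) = -4*x^2 - 2*x - 7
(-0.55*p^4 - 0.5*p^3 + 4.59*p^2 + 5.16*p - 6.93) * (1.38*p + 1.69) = -0.759*p^5 - 1.6195*p^4 + 5.4892*p^3 + 14.8779*p^2 - 0.843*p - 11.7117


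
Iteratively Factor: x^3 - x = (x - 1)*(x^2 + x) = (x - 1)*(x + 1)*(x)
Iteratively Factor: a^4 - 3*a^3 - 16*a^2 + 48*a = (a + 4)*(a^3 - 7*a^2 + 12*a) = (a - 3)*(a + 4)*(a^2 - 4*a) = a*(a - 3)*(a + 4)*(a - 4)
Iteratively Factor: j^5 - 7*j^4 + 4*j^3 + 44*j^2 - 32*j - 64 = (j - 4)*(j^4 - 3*j^3 - 8*j^2 + 12*j + 16) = (j - 4)*(j + 2)*(j^3 - 5*j^2 + 2*j + 8) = (j - 4)*(j - 2)*(j + 2)*(j^2 - 3*j - 4) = (j - 4)^2*(j - 2)*(j + 2)*(j + 1)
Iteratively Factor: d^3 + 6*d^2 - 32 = (d + 4)*(d^2 + 2*d - 8) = (d - 2)*(d + 4)*(d + 4)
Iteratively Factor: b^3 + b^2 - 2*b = (b + 2)*(b^2 - b) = b*(b + 2)*(b - 1)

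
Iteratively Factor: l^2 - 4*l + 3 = (l - 1)*(l - 3)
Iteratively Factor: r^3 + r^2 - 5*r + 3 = (r + 3)*(r^2 - 2*r + 1) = (r - 1)*(r + 3)*(r - 1)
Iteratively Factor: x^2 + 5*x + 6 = (x + 3)*(x + 2)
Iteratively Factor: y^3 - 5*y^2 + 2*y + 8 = (y + 1)*(y^2 - 6*y + 8) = (y - 4)*(y + 1)*(y - 2)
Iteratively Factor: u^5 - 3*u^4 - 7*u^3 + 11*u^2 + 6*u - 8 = (u - 1)*(u^4 - 2*u^3 - 9*u^2 + 2*u + 8) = (u - 1)*(u + 2)*(u^3 - 4*u^2 - u + 4) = (u - 1)^2*(u + 2)*(u^2 - 3*u - 4) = (u - 4)*(u - 1)^2*(u + 2)*(u + 1)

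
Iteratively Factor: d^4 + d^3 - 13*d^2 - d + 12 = (d - 3)*(d^3 + 4*d^2 - d - 4) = (d - 3)*(d + 1)*(d^2 + 3*d - 4) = (d - 3)*(d + 1)*(d + 4)*(d - 1)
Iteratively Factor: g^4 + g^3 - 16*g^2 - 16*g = (g)*(g^3 + g^2 - 16*g - 16) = g*(g - 4)*(g^2 + 5*g + 4) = g*(g - 4)*(g + 4)*(g + 1)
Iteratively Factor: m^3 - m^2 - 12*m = (m)*(m^2 - m - 12) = m*(m - 4)*(m + 3)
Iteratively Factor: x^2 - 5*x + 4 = (x - 4)*(x - 1)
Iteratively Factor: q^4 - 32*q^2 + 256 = (q - 4)*(q^3 + 4*q^2 - 16*q - 64) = (q - 4)*(q + 4)*(q^2 - 16) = (q - 4)^2*(q + 4)*(q + 4)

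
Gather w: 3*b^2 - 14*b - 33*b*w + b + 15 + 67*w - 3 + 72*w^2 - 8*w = 3*b^2 - 13*b + 72*w^2 + w*(59 - 33*b) + 12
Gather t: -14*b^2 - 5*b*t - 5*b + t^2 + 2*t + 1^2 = -14*b^2 - 5*b + t^2 + t*(2 - 5*b) + 1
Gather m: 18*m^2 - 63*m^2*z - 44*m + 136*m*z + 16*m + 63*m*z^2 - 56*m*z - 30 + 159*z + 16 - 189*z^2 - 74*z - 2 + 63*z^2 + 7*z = m^2*(18 - 63*z) + m*(63*z^2 + 80*z - 28) - 126*z^2 + 92*z - 16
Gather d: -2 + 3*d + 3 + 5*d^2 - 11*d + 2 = 5*d^2 - 8*d + 3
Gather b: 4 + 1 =5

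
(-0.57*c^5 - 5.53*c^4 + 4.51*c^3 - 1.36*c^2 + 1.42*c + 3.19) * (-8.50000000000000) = 4.845*c^5 + 47.005*c^4 - 38.335*c^3 + 11.56*c^2 - 12.07*c - 27.115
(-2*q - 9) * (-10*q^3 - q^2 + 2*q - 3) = 20*q^4 + 92*q^3 + 5*q^2 - 12*q + 27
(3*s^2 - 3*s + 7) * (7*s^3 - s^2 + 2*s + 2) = 21*s^5 - 24*s^4 + 58*s^3 - 7*s^2 + 8*s + 14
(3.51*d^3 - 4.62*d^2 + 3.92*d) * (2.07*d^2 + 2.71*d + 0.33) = 7.2657*d^5 - 0.0513000000000012*d^4 - 3.2475*d^3 + 9.0986*d^2 + 1.2936*d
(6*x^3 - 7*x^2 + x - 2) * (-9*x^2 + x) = -54*x^5 + 69*x^4 - 16*x^3 + 19*x^2 - 2*x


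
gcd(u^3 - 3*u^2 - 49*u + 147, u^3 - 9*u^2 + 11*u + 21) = u^2 - 10*u + 21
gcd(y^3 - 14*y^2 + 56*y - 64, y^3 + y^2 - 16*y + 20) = y - 2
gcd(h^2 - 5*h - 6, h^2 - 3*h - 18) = h - 6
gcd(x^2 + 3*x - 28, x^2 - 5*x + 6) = 1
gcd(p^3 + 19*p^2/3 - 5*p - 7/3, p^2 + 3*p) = 1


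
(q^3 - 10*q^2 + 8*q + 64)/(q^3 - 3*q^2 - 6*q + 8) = (q - 8)/(q - 1)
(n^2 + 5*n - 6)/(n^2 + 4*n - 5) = (n + 6)/(n + 5)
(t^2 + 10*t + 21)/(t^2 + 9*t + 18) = (t + 7)/(t + 6)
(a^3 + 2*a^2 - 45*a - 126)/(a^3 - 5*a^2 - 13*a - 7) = (a^2 + 9*a + 18)/(a^2 + 2*a + 1)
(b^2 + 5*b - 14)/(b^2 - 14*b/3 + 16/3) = 3*(b + 7)/(3*b - 8)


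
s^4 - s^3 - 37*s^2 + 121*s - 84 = (s - 4)*(s - 3)*(s - 1)*(s + 7)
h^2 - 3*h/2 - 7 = (h - 7/2)*(h + 2)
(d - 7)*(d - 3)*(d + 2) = d^3 - 8*d^2 + d + 42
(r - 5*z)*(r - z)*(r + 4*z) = r^3 - 2*r^2*z - 19*r*z^2 + 20*z^3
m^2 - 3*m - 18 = (m - 6)*(m + 3)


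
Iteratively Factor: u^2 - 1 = (u + 1)*(u - 1)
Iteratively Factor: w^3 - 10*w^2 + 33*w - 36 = (w - 3)*(w^2 - 7*w + 12) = (w - 4)*(w - 3)*(w - 3)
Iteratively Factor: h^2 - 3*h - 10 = (h + 2)*(h - 5)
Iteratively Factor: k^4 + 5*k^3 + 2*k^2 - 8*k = (k + 4)*(k^3 + k^2 - 2*k) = (k + 2)*(k + 4)*(k^2 - k) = k*(k + 2)*(k + 4)*(k - 1)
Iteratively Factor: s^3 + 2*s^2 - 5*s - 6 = (s + 1)*(s^2 + s - 6) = (s - 2)*(s + 1)*(s + 3)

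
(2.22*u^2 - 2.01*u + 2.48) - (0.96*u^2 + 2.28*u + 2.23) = 1.26*u^2 - 4.29*u + 0.25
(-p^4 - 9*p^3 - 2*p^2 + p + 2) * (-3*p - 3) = 3*p^5 + 30*p^4 + 33*p^3 + 3*p^2 - 9*p - 6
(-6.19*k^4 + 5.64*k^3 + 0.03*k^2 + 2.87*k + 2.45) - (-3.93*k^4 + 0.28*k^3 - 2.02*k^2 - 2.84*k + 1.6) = -2.26*k^4 + 5.36*k^3 + 2.05*k^2 + 5.71*k + 0.85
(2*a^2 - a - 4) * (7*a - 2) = 14*a^3 - 11*a^2 - 26*a + 8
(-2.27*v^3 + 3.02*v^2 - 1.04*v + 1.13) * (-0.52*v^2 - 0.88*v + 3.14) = 1.1804*v^5 + 0.4272*v^4 - 9.2446*v^3 + 9.8104*v^2 - 4.26*v + 3.5482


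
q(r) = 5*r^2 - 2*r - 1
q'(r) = 10*r - 2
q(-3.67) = 73.68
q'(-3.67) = -38.70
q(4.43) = 88.26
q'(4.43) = 42.30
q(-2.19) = 27.36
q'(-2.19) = -23.90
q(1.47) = 6.86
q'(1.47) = 12.70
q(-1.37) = 11.12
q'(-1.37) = -15.70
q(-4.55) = 111.61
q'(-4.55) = -47.50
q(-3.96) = 85.33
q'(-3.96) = -41.60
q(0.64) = -0.23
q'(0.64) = 4.40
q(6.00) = 167.00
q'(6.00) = 58.00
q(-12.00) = 743.00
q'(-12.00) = -122.00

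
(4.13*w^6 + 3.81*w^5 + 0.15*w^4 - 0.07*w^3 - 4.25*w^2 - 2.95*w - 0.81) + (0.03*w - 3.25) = 4.13*w^6 + 3.81*w^5 + 0.15*w^4 - 0.07*w^3 - 4.25*w^2 - 2.92*w - 4.06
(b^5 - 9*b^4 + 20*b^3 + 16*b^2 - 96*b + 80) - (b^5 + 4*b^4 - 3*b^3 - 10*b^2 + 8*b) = -13*b^4 + 23*b^3 + 26*b^2 - 104*b + 80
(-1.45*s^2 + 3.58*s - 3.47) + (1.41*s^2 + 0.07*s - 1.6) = -0.04*s^2 + 3.65*s - 5.07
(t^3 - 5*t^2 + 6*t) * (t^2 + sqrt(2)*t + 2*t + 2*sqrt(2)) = t^5 - 3*t^4 + sqrt(2)*t^4 - 3*sqrt(2)*t^3 - 4*t^3 - 4*sqrt(2)*t^2 + 12*t^2 + 12*sqrt(2)*t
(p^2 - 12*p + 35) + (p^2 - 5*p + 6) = 2*p^2 - 17*p + 41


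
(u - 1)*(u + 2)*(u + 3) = u^3 + 4*u^2 + u - 6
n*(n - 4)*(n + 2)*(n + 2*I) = n^4 - 2*n^3 + 2*I*n^3 - 8*n^2 - 4*I*n^2 - 16*I*n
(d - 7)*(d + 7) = d^2 - 49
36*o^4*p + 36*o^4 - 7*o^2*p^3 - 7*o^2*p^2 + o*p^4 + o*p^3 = (-6*o + p)*(-3*o + p)*(2*o + p)*(o*p + o)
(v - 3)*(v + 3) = v^2 - 9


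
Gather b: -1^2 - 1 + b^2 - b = b^2 - b - 2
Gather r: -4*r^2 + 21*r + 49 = -4*r^2 + 21*r + 49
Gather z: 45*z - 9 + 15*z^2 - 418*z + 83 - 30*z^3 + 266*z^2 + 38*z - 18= -30*z^3 + 281*z^2 - 335*z + 56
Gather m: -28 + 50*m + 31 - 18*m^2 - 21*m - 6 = -18*m^2 + 29*m - 3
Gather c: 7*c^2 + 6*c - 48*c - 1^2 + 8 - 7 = 7*c^2 - 42*c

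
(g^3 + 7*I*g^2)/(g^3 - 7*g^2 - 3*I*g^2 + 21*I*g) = g*(g + 7*I)/(g^2 - 7*g - 3*I*g + 21*I)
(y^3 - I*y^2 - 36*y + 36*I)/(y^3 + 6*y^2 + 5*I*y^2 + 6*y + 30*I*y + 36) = (y - 6)/(y + 6*I)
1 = 1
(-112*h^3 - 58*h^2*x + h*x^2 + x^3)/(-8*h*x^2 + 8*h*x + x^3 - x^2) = (14*h^2 + 9*h*x + x^2)/(x*(x - 1))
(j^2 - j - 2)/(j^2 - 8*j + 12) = (j + 1)/(j - 6)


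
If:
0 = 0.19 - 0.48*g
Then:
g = 0.40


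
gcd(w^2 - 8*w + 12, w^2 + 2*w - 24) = 1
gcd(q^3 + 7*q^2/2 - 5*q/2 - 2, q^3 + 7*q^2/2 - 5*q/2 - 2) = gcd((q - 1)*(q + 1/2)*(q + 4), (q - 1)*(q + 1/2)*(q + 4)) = q^3 + 7*q^2/2 - 5*q/2 - 2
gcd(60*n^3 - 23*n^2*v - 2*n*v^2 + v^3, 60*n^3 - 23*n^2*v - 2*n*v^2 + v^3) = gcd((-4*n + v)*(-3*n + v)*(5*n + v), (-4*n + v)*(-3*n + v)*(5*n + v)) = 60*n^3 - 23*n^2*v - 2*n*v^2 + v^3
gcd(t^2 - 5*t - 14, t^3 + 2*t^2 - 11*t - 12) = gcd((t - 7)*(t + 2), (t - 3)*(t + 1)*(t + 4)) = 1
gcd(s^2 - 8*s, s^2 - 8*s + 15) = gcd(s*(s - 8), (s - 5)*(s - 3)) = 1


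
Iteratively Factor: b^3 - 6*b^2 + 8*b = (b)*(b^2 - 6*b + 8) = b*(b - 2)*(b - 4)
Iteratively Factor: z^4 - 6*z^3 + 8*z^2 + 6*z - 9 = (z - 1)*(z^3 - 5*z^2 + 3*z + 9) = (z - 3)*(z - 1)*(z^2 - 2*z - 3) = (z - 3)*(z - 1)*(z + 1)*(z - 3)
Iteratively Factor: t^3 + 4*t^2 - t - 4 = (t + 1)*(t^2 + 3*t - 4) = (t - 1)*(t + 1)*(t + 4)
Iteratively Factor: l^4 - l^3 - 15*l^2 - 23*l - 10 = (l + 1)*(l^3 - 2*l^2 - 13*l - 10) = (l + 1)^2*(l^2 - 3*l - 10) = (l - 5)*(l + 1)^2*(l + 2)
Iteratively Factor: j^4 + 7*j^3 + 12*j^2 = (j)*(j^3 + 7*j^2 + 12*j) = j*(j + 4)*(j^2 + 3*j) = j^2*(j + 4)*(j + 3)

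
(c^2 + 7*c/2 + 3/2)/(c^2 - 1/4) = 2*(c + 3)/(2*c - 1)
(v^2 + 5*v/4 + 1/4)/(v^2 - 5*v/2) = (4*v^2 + 5*v + 1)/(2*v*(2*v - 5))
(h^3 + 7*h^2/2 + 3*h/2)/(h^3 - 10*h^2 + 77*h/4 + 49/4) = 2*h*(h + 3)/(2*h^2 - 21*h + 49)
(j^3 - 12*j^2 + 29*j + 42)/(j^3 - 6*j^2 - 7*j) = (j - 6)/j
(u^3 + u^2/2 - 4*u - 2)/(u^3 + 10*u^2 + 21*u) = (u^3 + u^2/2 - 4*u - 2)/(u*(u^2 + 10*u + 21))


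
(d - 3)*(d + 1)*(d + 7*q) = d^3 + 7*d^2*q - 2*d^2 - 14*d*q - 3*d - 21*q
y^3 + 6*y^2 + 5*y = y*(y + 1)*(y + 5)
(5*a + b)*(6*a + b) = 30*a^2 + 11*a*b + b^2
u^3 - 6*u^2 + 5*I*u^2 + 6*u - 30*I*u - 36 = (u - 6)*(u - I)*(u + 6*I)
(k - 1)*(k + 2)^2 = k^3 + 3*k^2 - 4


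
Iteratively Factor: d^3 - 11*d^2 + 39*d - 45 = (d - 3)*(d^2 - 8*d + 15) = (d - 5)*(d - 3)*(d - 3)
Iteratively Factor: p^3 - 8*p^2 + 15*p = (p)*(p^2 - 8*p + 15) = p*(p - 5)*(p - 3)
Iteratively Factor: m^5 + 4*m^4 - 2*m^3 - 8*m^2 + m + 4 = (m + 1)*(m^4 + 3*m^3 - 5*m^2 - 3*m + 4) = (m + 1)^2*(m^3 + 2*m^2 - 7*m + 4) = (m + 1)^2*(m + 4)*(m^2 - 2*m + 1) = (m - 1)*(m + 1)^2*(m + 4)*(m - 1)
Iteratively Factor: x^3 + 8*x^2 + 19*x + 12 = (x + 4)*(x^2 + 4*x + 3) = (x + 3)*(x + 4)*(x + 1)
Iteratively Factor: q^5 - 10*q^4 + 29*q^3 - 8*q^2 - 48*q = (q - 4)*(q^4 - 6*q^3 + 5*q^2 + 12*q) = (q - 4)*(q + 1)*(q^3 - 7*q^2 + 12*q) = q*(q - 4)*(q + 1)*(q^2 - 7*q + 12) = q*(q - 4)^2*(q + 1)*(q - 3)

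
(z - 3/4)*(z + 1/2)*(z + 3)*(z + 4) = z^4 + 27*z^3/4 + 79*z^2/8 - 45*z/8 - 9/2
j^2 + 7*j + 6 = (j + 1)*(j + 6)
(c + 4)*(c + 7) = c^2 + 11*c + 28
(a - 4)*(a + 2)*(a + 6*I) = a^3 - 2*a^2 + 6*I*a^2 - 8*a - 12*I*a - 48*I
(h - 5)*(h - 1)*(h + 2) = h^3 - 4*h^2 - 7*h + 10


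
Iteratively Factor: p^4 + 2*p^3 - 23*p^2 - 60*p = (p + 4)*(p^3 - 2*p^2 - 15*p) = p*(p + 4)*(p^2 - 2*p - 15) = p*(p - 5)*(p + 4)*(p + 3)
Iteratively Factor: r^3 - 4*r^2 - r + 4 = (r - 4)*(r^2 - 1) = (r - 4)*(r - 1)*(r + 1)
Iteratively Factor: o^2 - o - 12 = (o + 3)*(o - 4)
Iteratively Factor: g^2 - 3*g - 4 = (g + 1)*(g - 4)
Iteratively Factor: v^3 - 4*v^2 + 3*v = (v)*(v^2 - 4*v + 3) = v*(v - 3)*(v - 1)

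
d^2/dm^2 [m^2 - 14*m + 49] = 2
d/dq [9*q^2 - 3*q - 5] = 18*q - 3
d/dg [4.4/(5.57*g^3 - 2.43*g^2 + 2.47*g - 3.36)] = (-73.524*g^2 + 21.384*g - 10.868)/(5.57*g^3 - 2.43*g^2 + 2.47*g - 3.36)^2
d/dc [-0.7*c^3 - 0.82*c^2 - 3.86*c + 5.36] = -2.1*c^2 - 1.64*c - 3.86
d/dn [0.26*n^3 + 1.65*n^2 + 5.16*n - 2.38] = 0.78*n^2 + 3.3*n + 5.16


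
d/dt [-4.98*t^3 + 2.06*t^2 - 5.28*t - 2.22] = -14.94*t^2 + 4.12*t - 5.28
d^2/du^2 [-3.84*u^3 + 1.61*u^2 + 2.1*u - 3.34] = 3.22 - 23.04*u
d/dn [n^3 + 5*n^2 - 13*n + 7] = 3*n^2 + 10*n - 13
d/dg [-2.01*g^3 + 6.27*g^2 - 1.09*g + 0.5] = -6.03*g^2 + 12.54*g - 1.09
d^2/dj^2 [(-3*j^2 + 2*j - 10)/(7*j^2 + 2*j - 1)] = 2*(140*j^3 - 1533*j^2 - 378*j - 109)/(343*j^6 + 294*j^5 - 63*j^4 - 76*j^3 + 9*j^2 + 6*j - 1)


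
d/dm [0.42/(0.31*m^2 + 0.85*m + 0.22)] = (-0.2604*m - 0.357)/(0.31*m^2 + 0.85*m + 0.22)^2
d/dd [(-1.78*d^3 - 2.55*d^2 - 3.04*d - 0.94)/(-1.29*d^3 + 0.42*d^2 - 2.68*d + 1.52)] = (-4.0371*d^4 + 1.6976*d^3 - 3.6438*d^2 - 6.9624*d - 7.14)/(1.6641*d^6 - 1.0836*d^5 + 7.0908*d^4 - 6.1728*d^3 + 8.4592*d^2 - 8.1472*d + 2.3104)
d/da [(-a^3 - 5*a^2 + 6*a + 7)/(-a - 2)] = (2*a^3 + 11*a^2 + 20*a - 5)/(a^2 + 4*a + 4)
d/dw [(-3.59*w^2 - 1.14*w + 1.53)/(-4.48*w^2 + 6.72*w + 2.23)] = (-29.232*w^2 - 2.30259999999999*w - 12.8238)/(20.0704*w^4 - 60.2112*w^3 + 25.1776*w^2 + 29.9712*w + 4.9729)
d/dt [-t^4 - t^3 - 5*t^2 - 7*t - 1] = -4*t^3 - 3*t^2 - 10*t - 7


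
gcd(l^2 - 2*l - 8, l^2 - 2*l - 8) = l^2 - 2*l - 8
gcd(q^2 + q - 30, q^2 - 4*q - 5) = q - 5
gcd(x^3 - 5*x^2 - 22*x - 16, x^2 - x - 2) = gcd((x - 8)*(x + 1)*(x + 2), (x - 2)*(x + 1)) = x + 1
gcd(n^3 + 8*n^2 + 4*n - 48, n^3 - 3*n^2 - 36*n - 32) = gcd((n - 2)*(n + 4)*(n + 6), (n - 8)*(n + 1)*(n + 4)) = n + 4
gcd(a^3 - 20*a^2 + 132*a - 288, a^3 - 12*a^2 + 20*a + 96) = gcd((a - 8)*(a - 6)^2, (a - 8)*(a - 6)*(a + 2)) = a^2 - 14*a + 48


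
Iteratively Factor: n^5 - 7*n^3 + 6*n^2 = (n - 1)*(n^4 + n^3 - 6*n^2) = n*(n - 1)*(n^3 + n^2 - 6*n) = n^2*(n - 1)*(n^2 + n - 6) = n^2*(n - 2)*(n - 1)*(n + 3)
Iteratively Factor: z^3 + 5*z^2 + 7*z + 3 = (z + 3)*(z^2 + 2*z + 1) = (z + 1)*(z + 3)*(z + 1)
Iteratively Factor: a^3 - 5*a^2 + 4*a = (a - 1)*(a^2 - 4*a) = a*(a - 1)*(a - 4)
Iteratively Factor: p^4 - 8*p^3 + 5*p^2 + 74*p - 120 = (p - 5)*(p^3 - 3*p^2 - 10*p + 24) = (p - 5)*(p - 4)*(p^2 + p - 6) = (p - 5)*(p - 4)*(p - 2)*(p + 3)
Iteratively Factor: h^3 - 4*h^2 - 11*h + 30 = (h + 3)*(h^2 - 7*h + 10) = (h - 2)*(h + 3)*(h - 5)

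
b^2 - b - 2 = (b - 2)*(b + 1)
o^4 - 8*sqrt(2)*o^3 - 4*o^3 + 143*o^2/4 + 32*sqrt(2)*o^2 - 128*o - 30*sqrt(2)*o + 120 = (o - 5/2)*(o - 3/2)*(o - 4*sqrt(2))^2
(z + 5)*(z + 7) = z^2 + 12*z + 35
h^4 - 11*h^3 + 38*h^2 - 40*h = h*(h - 5)*(h - 4)*(h - 2)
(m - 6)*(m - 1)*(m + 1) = m^3 - 6*m^2 - m + 6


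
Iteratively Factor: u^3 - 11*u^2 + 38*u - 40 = (u - 5)*(u^2 - 6*u + 8) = (u - 5)*(u - 4)*(u - 2)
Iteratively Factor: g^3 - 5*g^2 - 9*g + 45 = (g - 3)*(g^2 - 2*g - 15) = (g - 5)*(g - 3)*(g + 3)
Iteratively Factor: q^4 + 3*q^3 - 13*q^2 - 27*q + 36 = (q + 3)*(q^3 - 13*q + 12) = (q + 3)*(q + 4)*(q^2 - 4*q + 3) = (q - 3)*(q + 3)*(q + 4)*(q - 1)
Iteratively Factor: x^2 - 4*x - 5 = (x - 5)*(x + 1)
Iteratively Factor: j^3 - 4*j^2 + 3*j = (j - 1)*(j^2 - 3*j) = j*(j - 1)*(j - 3)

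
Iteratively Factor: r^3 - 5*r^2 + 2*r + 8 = (r - 4)*(r^2 - r - 2) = (r - 4)*(r + 1)*(r - 2)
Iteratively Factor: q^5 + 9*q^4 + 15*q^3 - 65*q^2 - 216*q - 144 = (q + 1)*(q^4 + 8*q^3 + 7*q^2 - 72*q - 144) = (q + 1)*(q + 4)*(q^3 + 4*q^2 - 9*q - 36) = (q - 3)*(q + 1)*(q + 4)*(q^2 + 7*q + 12) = (q - 3)*(q + 1)*(q + 4)^2*(q + 3)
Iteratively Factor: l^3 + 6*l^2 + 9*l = (l + 3)*(l^2 + 3*l) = (l + 3)^2*(l)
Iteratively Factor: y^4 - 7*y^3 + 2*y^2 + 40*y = (y)*(y^3 - 7*y^2 + 2*y + 40) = y*(y + 2)*(y^2 - 9*y + 20) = y*(y - 4)*(y + 2)*(y - 5)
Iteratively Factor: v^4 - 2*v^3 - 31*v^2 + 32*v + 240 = (v - 5)*(v^3 + 3*v^2 - 16*v - 48) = (v - 5)*(v + 4)*(v^2 - v - 12) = (v - 5)*(v + 3)*(v + 4)*(v - 4)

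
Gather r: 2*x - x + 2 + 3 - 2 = x + 3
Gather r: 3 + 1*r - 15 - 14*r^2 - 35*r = -14*r^2 - 34*r - 12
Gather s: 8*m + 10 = 8*m + 10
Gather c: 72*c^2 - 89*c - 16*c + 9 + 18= 72*c^2 - 105*c + 27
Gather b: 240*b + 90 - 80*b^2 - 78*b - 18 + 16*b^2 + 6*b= -64*b^2 + 168*b + 72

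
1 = 1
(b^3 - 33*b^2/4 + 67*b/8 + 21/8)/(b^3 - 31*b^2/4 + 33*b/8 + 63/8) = (4*b + 1)/(4*b + 3)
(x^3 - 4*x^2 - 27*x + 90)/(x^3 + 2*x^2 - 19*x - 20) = (x^2 - 9*x + 18)/(x^2 - 3*x - 4)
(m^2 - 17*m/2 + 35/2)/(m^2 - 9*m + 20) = (m - 7/2)/(m - 4)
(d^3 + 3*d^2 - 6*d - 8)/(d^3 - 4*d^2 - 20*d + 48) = (d + 1)/(d - 6)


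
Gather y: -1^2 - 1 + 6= 4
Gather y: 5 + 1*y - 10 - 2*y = -y - 5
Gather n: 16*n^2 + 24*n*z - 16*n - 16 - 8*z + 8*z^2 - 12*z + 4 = 16*n^2 + n*(24*z - 16) + 8*z^2 - 20*z - 12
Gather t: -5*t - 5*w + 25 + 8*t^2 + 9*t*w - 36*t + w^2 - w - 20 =8*t^2 + t*(9*w - 41) + w^2 - 6*w + 5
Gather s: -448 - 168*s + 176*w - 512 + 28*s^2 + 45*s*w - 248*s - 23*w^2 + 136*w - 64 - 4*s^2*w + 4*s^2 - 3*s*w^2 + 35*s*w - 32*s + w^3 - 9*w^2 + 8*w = s^2*(32 - 4*w) + s*(-3*w^2 + 80*w - 448) + w^3 - 32*w^2 + 320*w - 1024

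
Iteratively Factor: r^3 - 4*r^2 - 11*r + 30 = (r - 2)*(r^2 - 2*r - 15) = (r - 5)*(r - 2)*(r + 3)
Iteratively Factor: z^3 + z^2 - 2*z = (z)*(z^2 + z - 2) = z*(z - 1)*(z + 2)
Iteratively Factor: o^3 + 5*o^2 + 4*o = (o + 4)*(o^2 + o) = (o + 1)*(o + 4)*(o)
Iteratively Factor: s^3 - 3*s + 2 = (s - 1)*(s^2 + s - 2) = (s - 1)*(s + 2)*(s - 1)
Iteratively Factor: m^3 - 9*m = (m)*(m^2 - 9) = m*(m + 3)*(m - 3)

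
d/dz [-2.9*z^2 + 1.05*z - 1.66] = 1.05 - 5.8*z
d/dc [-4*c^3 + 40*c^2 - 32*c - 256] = -12*c^2 + 80*c - 32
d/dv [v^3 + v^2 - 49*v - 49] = 3*v^2 + 2*v - 49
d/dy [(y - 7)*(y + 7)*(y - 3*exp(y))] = -3*y^2*exp(y) + 3*y^2 - 6*y*exp(y) + 147*exp(y) - 49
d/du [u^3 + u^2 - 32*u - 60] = 3*u^2 + 2*u - 32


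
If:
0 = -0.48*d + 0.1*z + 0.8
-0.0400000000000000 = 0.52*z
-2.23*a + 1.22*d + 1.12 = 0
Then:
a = 1.41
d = 1.65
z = -0.08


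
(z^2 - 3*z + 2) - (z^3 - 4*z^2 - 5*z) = -z^3 + 5*z^2 + 2*z + 2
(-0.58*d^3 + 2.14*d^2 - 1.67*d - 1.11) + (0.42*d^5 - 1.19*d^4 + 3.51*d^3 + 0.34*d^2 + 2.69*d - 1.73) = 0.42*d^5 - 1.19*d^4 + 2.93*d^3 + 2.48*d^2 + 1.02*d - 2.84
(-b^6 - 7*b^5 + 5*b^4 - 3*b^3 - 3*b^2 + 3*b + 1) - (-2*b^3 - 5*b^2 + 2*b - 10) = -b^6 - 7*b^5 + 5*b^4 - b^3 + 2*b^2 + b + 11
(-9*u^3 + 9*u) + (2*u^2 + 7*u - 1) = -9*u^3 + 2*u^2 + 16*u - 1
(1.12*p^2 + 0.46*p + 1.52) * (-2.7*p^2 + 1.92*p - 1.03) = -3.024*p^4 + 0.9084*p^3 - 4.3744*p^2 + 2.4446*p - 1.5656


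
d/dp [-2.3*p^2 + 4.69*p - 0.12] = 4.69 - 4.6*p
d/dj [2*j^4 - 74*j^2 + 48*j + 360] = 8*j^3 - 148*j + 48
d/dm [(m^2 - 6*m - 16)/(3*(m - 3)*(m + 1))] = 2*(2*m^2 + 13*m - 7)/(3*(m^4 - 4*m^3 - 2*m^2 + 12*m + 9))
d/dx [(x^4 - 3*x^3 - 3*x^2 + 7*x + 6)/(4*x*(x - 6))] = (2*x^5 - 21*x^4 + 36*x^3 + 11*x^2 - 12*x + 36)/(4*x^2*(x^2 - 12*x + 36))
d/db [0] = 0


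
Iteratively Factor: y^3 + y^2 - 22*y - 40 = (y - 5)*(y^2 + 6*y + 8) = (y - 5)*(y + 4)*(y + 2)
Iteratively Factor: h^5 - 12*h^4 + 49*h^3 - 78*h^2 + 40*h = (h - 2)*(h^4 - 10*h^3 + 29*h^2 - 20*h) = (h - 4)*(h - 2)*(h^3 - 6*h^2 + 5*h) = (h - 4)*(h - 2)*(h - 1)*(h^2 - 5*h) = (h - 5)*(h - 4)*(h - 2)*(h - 1)*(h)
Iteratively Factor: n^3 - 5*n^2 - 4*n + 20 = (n + 2)*(n^2 - 7*n + 10) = (n - 2)*(n + 2)*(n - 5)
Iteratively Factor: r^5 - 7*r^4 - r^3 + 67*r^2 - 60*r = (r + 3)*(r^4 - 10*r^3 + 29*r^2 - 20*r) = (r - 4)*(r + 3)*(r^3 - 6*r^2 + 5*r) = r*(r - 4)*(r + 3)*(r^2 - 6*r + 5) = r*(r - 4)*(r - 1)*(r + 3)*(r - 5)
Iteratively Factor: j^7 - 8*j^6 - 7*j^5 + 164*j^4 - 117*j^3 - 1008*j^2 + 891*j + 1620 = (j + 3)*(j^6 - 11*j^5 + 26*j^4 + 86*j^3 - 375*j^2 + 117*j + 540) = (j - 4)*(j + 3)*(j^5 - 7*j^4 - 2*j^3 + 78*j^2 - 63*j - 135) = (j - 5)*(j - 4)*(j + 3)*(j^4 - 2*j^3 - 12*j^2 + 18*j + 27) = (j - 5)*(j - 4)*(j - 3)*(j + 3)*(j^3 + j^2 - 9*j - 9) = (j - 5)*(j - 4)*(j - 3)^2*(j + 3)*(j^2 + 4*j + 3) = (j - 5)*(j - 4)*(j - 3)^2*(j + 3)^2*(j + 1)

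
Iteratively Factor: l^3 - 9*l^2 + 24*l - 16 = (l - 1)*(l^2 - 8*l + 16) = (l - 4)*(l - 1)*(l - 4)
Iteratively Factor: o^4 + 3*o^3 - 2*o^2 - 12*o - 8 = (o + 1)*(o^3 + 2*o^2 - 4*o - 8) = (o + 1)*(o + 2)*(o^2 - 4) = (o + 1)*(o + 2)^2*(o - 2)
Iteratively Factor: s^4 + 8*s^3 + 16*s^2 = (s)*(s^3 + 8*s^2 + 16*s) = s*(s + 4)*(s^2 + 4*s) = s*(s + 4)^2*(s)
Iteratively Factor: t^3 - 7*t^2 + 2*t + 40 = (t - 5)*(t^2 - 2*t - 8) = (t - 5)*(t + 2)*(t - 4)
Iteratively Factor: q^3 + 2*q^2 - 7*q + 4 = (q - 1)*(q^2 + 3*q - 4) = (q - 1)^2*(q + 4)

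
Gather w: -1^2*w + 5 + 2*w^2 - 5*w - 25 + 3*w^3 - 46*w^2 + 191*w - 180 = 3*w^3 - 44*w^2 + 185*w - 200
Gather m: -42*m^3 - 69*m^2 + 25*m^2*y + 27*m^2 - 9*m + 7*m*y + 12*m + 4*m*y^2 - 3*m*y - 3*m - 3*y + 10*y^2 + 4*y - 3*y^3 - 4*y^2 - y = -42*m^3 + m^2*(25*y - 42) + m*(4*y^2 + 4*y) - 3*y^3 + 6*y^2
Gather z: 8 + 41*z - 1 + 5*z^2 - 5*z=5*z^2 + 36*z + 7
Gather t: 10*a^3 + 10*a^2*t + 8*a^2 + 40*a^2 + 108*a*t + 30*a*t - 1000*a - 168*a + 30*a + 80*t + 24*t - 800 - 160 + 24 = 10*a^3 + 48*a^2 - 1138*a + t*(10*a^2 + 138*a + 104) - 936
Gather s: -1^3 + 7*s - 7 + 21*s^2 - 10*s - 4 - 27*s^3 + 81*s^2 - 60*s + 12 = -27*s^3 + 102*s^2 - 63*s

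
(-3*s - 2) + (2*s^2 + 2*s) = 2*s^2 - s - 2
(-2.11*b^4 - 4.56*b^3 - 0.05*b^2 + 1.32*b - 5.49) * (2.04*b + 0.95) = -4.3044*b^5 - 11.3069*b^4 - 4.434*b^3 + 2.6453*b^2 - 9.9456*b - 5.2155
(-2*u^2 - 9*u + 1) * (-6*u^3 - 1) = 12*u^5 + 54*u^4 - 6*u^3 + 2*u^2 + 9*u - 1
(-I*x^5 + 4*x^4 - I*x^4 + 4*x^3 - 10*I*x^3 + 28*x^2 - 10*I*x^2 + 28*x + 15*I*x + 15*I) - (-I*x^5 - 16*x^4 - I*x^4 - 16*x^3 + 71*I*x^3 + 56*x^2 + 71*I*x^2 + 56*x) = 20*x^4 + 20*x^3 - 81*I*x^3 - 28*x^2 - 81*I*x^2 - 28*x + 15*I*x + 15*I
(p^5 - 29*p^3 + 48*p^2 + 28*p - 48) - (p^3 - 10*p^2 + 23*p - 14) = p^5 - 30*p^3 + 58*p^2 + 5*p - 34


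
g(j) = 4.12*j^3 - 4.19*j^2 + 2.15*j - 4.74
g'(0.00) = 2.15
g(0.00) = -4.74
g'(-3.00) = 138.53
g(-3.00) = -160.14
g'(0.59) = 1.51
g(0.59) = -4.08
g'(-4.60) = 302.24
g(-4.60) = -504.31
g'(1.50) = 17.39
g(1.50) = 2.96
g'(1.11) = 8.08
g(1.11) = -1.88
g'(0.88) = 4.35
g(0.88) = -3.29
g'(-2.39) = 92.78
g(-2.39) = -90.06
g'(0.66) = 2.00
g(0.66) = -3.96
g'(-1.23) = 31.16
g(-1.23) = -21.39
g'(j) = 12.36*j^2 - 8.38*j + 2.15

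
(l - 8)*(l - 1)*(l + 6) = l^3 - 3*l^2 - 46*l + 48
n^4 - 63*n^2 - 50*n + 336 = (n - 8)*(n - 2)*(n + 3)*(n + 7)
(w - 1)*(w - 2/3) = w^2 - 5*w/3 + 2/3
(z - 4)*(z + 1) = z^2 - 3*z - 4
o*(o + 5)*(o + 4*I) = o^3 + 5*o^2 + 4*I*o^2 + 20*I*o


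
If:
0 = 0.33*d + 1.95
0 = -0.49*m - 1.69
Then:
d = -5.91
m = -3.45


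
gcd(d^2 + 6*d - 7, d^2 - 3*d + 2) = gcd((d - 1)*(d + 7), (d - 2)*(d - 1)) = d - 1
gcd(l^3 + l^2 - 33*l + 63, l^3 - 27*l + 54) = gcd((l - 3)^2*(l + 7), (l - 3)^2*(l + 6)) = l^2 - 6*l + 9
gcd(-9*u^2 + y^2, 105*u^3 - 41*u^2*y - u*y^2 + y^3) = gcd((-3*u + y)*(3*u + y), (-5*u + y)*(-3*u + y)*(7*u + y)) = -3*u + y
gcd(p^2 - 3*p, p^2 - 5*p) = p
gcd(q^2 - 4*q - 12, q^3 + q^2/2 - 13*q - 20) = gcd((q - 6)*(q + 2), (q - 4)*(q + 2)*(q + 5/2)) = q + 2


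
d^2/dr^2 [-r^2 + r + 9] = -2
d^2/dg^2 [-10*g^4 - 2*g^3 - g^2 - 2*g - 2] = -120*g^2 - 12*g - 2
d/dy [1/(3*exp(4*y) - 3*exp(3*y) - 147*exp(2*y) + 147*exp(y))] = (-4*exp(3*y) + 3*exp(2*y) + 98*exp(y) - 49)*exp(-y)/(3*(exp(3*y) - exp(2*y) - 49*exp(y) + 49)^2)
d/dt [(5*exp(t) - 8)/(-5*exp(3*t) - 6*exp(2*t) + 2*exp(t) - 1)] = (50*exp(3*t) - 90*exp(2*t) - 96*exp(t) + 11)*exp(t)/(25*exp(6*t) + 60*exp(5*t) + 16*exp(4*t) - 14*exp(3*t) + 16*exp(2*t) - 4*exp(t) + 1)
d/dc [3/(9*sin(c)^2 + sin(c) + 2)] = -3*(18*sin(c) + 1)*cos(c)/(9*sin(c)^2 + sin(c) + 2)^2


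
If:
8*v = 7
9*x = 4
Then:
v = 7/8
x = 4/9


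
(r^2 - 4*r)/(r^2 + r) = (r - 4)/(r + 1)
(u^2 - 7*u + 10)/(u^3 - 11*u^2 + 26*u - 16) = (u - 5)/(u^2 - 9*u + 8)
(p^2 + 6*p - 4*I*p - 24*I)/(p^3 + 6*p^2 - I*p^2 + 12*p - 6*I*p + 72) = 1/(p + 3*I)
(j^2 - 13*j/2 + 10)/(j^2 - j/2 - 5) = (j - 4)/(j + 2)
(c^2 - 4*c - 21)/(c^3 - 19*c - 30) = (c - 7)/(c^2 - 3*c - 10)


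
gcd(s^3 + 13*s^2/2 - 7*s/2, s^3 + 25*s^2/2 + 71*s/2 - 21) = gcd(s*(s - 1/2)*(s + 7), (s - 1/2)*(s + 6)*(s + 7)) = s^2 + 13*s/2 - 7/2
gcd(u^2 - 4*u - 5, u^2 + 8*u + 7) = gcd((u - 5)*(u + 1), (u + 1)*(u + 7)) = u + 1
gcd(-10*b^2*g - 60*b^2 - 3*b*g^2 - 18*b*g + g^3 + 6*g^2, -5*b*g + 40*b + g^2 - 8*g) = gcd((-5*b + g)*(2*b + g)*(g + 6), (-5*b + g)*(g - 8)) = 5*b - g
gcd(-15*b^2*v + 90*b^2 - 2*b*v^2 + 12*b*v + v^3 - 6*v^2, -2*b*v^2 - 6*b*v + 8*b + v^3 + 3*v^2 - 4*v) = 1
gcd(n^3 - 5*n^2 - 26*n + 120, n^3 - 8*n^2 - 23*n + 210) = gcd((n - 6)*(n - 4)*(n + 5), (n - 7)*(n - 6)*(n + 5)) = n^2 - n - 30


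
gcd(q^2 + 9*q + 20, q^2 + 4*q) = q + 4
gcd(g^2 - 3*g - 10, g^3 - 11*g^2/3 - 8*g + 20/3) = g^2 - 3*g - 10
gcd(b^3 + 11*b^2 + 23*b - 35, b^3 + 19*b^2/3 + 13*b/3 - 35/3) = b^2 + 4*b - 5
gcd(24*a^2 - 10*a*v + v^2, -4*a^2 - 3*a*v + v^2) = -4*a + v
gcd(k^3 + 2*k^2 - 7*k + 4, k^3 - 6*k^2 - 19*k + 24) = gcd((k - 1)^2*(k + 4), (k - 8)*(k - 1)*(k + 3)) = k - 1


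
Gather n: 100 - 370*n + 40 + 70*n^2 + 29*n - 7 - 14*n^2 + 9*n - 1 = 56*n^2 - 332*n + 132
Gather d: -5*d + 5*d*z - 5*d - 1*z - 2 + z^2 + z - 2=d*(5*z - 10) + z^2 - 4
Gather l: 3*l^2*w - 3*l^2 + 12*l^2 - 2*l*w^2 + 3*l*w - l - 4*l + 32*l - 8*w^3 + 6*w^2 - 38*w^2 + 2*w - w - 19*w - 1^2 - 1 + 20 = l^2*(3*w + 9) + l*(-2*w^2 + 3*w + 27) - 8*w^3 - 32*w^2 - 18*w + 18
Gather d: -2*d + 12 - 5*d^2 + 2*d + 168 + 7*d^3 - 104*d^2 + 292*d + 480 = 7*d^3 - 109*d^2 + 292*d + 660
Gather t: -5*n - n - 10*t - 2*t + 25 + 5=-6*n - 12*t + 30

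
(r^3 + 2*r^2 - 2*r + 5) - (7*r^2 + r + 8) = r^3 - 5*r^2 - 3*r - 3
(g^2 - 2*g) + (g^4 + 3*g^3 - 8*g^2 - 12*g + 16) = g^4 + 3*g^3 - 7*g^2 - 14*g + 16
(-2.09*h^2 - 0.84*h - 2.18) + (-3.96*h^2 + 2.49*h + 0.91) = -6.05*h^2 + 1.65*h - 1.27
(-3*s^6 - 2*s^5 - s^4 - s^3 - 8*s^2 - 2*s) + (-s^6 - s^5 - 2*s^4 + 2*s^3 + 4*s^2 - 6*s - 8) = -4*s^6 - 3*s^5 - 3*s^4 + s^3 - 4*s^2 - 8*s - 8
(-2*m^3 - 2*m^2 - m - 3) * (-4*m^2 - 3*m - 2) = 8*m^5 + 14*m^4 + 14*m^3 + 19*m^2 + 11*m + 6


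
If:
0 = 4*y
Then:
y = 0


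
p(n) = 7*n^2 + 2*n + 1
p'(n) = 14*n + 2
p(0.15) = 1.46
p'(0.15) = 4.10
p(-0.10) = 0.87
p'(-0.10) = 0.60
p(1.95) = 31.52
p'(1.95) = 29.30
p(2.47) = 48.65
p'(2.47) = 36.58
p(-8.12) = 446.30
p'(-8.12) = -111.68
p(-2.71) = 46.99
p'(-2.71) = -35.94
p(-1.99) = 24.74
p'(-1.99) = -25.86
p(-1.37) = 11.40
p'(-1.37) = -17.18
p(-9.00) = 550.00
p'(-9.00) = -124.00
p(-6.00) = 241.00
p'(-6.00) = -82.00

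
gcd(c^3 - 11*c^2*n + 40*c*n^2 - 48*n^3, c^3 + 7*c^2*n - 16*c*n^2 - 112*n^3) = c - 4*n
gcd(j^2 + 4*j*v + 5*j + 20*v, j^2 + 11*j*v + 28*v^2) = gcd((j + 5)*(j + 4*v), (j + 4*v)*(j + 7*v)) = j + 4*v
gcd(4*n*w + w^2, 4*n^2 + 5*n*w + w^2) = 4*n + w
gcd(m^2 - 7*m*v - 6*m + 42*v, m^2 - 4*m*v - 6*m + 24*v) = m - 6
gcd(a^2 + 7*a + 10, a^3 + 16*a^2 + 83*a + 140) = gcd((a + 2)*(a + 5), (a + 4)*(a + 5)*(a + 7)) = a + 5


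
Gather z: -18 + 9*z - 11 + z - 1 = 10*z - 30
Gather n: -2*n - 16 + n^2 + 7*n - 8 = n^2 + 5*n - 24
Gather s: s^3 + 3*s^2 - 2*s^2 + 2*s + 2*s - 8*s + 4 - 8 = s^3 + s^2 - 4*s - 4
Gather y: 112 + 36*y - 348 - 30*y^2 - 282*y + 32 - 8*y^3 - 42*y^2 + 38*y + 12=-8*y^3 - 72*y^2 - 208*y - 192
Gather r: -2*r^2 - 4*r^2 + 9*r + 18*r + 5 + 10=-6*r^2 + 27*r + 15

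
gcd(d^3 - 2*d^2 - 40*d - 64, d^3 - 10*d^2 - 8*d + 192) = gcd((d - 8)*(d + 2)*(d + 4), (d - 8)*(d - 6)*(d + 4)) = d^2 - 4*d - 32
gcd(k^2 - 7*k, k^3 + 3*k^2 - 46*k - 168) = k - 7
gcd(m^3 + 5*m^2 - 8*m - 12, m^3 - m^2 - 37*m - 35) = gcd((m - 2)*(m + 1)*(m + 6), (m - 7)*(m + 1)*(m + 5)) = m + 1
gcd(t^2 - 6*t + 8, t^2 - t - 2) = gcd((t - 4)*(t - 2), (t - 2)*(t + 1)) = t - 2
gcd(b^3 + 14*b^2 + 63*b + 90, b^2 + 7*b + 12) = b + 3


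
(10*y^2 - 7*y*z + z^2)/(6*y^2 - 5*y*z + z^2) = (5*y - z)/(3*y - z)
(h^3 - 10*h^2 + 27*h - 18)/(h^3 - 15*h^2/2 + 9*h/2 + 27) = 2*(h - 1)/(2*h + 3)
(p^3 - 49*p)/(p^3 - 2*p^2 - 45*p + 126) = p*(p - 7)/(p^2 - 9*p + 18)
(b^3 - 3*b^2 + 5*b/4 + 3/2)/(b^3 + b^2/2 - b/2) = (4*b^3 - 12*b^2 + 5*b + 6)/(2*b*(2*b^2 + b - 1))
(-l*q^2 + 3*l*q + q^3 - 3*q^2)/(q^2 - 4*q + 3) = q*(-l + q)/(q - 1)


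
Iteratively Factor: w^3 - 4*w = (w + 2)*(w^2 - 2*w) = (w - 2)*(w + 2)*(w)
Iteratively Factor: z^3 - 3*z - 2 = (z + 1)*(z^2 - z - 2) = (z + 1)^2*(z - 2)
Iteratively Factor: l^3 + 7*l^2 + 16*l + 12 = (l + 3)*(l^2 + 4*l + 4) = (l + 2)*(l + 3)*(l + 2)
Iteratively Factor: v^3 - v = (v - 1)*(v^2 + v) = (v - 1)*(v + 1)*(v)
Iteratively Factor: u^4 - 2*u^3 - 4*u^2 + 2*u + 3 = (u - 1)*(u^3 - u^2 - 5*u - 3) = (u - 3)*(u - 1)*(u^2 + 2*u + 1) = (u - 3)*(u - 1)*(u + 1)*(u + 1)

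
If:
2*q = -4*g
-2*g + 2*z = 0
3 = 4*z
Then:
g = 3/4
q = -3/2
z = 3/4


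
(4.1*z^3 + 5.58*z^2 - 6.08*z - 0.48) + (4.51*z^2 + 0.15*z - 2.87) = 4.1*z^3 + 10.09*z^2 - 5.93*z - 3.35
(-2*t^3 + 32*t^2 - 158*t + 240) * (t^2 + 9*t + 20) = -2*t^5 + 14*t^4 + 90*t^3 - 542*t^2 - 1000*t + 4800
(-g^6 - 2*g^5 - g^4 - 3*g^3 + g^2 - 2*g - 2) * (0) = 0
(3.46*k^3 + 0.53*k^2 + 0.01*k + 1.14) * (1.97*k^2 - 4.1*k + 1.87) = 6.8162*k^5 - 13.1419*k^4 + 4.3169*k^3 + 3.1959*k^2 - 4.6553*k + 2.1318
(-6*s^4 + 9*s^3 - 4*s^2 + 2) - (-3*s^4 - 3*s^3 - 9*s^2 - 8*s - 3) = -3*s^4 + 12*s^3 + 5*s^2 + 8*s + 5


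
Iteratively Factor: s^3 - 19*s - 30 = (s + 3)*(s^2 - 3*s - 10) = (s + 2)*(s + 3)*(s - 5)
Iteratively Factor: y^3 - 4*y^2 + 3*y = (y - 3)*(y^2 - y) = y*(y - 3)*(y - 1)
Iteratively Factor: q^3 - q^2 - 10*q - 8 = (q + 1)*(q^2 - 2*q - 8) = (q - 4)*(q + 1)*(q + 2)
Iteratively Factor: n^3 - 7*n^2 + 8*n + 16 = (n + 1)*(n^2 - 8*n + 16) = (n - 4)*(n + 1)*(n - 4)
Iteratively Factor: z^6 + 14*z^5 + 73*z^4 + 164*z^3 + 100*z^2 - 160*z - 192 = (z + 3)*(z^5 + 11*z^4 + 40*z^3 + 44*z^2 - 32*z - 64) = (z + 2)*(z + 3)*(z^4 + 9*z^3 + 22*z^2 - 32) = (z + 2)^2*(z + 3)*(z^3 + 7*z^2 + 8*z - 16) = (z + 2)^2*(z + 3)*(z + 4)*(z^2 + 3*z - 4) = (z - 1)*(z + 2)^2*(z + 3)*(z + 4)*(z + 4)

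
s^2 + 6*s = s*(s + 6)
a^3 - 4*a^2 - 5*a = a*(a - 5)*(a + 1)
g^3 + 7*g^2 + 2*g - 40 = (g - 2)*(g + 4)*(g + 5)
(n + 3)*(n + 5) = n^2 + 8*n + 15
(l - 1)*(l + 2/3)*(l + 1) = l^3 + 2*l^2/3 - l - 2/3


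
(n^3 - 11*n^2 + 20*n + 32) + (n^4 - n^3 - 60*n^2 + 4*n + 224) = n^4 - 71*n^2 + 24*n + 256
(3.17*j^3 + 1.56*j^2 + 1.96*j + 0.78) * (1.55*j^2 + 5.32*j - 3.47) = 4.9135*j^5 + 19.2824*j^4 + 0.3373*j^3 + 6.223*j^2 - 2.6516*j - 2.7066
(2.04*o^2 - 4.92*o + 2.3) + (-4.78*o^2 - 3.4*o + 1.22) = -2.74*o^2 - 8.32*o + 3.52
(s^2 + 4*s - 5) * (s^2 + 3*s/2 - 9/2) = s^4 + 11*s^3/2 - 7*s^2/2 - 51*s/2 + 45/2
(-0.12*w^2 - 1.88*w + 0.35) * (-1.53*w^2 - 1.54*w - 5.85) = 0.1836*w^4 + 3.0612*w^3 + 3.0617*w^2 + 10.459*w - 2.0475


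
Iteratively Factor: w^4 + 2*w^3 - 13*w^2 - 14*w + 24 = (w + 2)*(w^3 - 13*w + 12) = (w - 1)*(w + 2)*(w^2 + w - 12) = (w - 1)*(w + 2)*(w + 4)*(w - 3)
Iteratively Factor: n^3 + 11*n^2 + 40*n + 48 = (n + 4)*(n^2 + 7*n + 12) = (n + 4)^2*(n + 3)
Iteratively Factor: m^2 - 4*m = (m - 4)*(m)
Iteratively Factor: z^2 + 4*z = (z)*(z + 4)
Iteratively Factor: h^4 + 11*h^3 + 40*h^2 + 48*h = (h + 3)*(h^3 + 8*h^2 + 16*h) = h*(h + 3)*(h^2 + 8*h + 16) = h*(h + 3)*(h + 4)*(h + 4)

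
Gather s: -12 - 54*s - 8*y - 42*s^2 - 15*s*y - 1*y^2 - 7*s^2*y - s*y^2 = s^2*(-7*y - 42) + s*(-y^2 - 15*y - 54) - y^2 - 8*y - 12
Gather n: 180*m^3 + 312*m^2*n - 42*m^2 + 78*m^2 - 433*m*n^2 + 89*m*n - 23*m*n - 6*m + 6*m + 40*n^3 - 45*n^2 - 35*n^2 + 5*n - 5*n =180*m^3 + 36*m^2 + 40*n^3 + n^2*(-433*m - 80) + n*(312*m^2 + 66*m)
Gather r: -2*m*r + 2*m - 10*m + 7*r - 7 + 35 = -8*m + r*(7 - 2*m) + 28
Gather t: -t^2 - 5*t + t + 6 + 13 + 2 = -t^2 - 4*t + 21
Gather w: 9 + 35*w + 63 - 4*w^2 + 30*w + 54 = -4*w^2 + 65*w + 126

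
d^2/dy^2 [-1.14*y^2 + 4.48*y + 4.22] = -2.28000000000000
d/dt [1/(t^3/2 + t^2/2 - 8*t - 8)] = 2*(-3*t^2 - 2*t + 16)/(t^3 + t^2 - 16*t - 16)^2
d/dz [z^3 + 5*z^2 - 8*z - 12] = 3*z^2 + 10*z - 8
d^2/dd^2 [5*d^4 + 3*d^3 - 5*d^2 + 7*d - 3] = 60*d^2 + 18*d - 10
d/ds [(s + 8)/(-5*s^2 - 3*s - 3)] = (-5*s^2 - 3*s + (s + 8)*(10*s + 3) - 3)/(5*s^2 + 3*s + 3)^2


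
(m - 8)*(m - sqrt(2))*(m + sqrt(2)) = m^3 - 8*m^2 - 2*m + 16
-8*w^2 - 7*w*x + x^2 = (-8*w + x)*(w + x)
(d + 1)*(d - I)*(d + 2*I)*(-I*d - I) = -I*d^4 + d^3 - 2*I*d^3 + 2*d^2 - 3*I*d^2 + d - 4*I*d - 2*I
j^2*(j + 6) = j^3 + 6*j^2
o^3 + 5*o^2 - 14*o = o*(o - 2)*(o + 7)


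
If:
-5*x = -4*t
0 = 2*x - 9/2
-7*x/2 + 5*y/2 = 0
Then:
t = 45/16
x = 9/4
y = 63/20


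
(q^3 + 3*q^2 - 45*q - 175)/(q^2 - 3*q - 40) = (q^2 - 2*q - 35)/(q - 8)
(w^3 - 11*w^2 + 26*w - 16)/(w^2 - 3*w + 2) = w - 8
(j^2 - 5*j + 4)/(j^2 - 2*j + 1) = (j - 4)/(j - 1)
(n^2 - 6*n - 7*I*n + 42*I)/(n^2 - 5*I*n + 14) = (n - 6)/(n + 2*I)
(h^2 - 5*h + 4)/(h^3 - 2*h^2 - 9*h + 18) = (h^2 - 5*h + 4)/(h^3 - 2*h^2 - 9*h + 18)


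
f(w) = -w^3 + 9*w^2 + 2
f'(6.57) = -11.23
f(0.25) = 2.55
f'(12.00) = -216.00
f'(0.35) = 5.93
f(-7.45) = 915.02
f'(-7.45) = -300.61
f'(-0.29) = -5.47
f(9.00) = 2.00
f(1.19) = 13.06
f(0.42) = 3.51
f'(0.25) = 4.31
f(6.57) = 106.89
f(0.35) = 3.06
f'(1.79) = 22.61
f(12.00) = -430.00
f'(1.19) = 17.17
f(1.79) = 25.10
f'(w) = -3*w^2 + 18*w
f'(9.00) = -81.00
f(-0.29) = 2.78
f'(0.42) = 7.03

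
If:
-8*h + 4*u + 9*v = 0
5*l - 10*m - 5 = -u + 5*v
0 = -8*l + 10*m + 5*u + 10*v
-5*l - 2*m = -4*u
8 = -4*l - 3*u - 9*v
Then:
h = -6751/3536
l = 115/34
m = 3585/884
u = 2765/442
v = -1979/442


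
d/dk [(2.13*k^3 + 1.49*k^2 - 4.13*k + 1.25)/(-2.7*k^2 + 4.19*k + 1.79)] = (-5.751*k^4 + 17.8494*k^3 + 6.5302*k^2 + 12.0842*k - 12.6302)/(7.29*k^4 - 22.626*k^3 + 7.8901*k^2 + 15.0002*k + 3.2041)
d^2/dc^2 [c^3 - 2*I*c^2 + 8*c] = 6*c - 4*I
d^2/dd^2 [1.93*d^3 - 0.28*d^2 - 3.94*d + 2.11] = 11.58*d - 0.56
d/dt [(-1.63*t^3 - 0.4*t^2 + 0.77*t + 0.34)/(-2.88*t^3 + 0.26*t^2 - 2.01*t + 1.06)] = (-1.77635683940025e-15*t^5 - 1.5758*t^4 + 10.9878*t^3 - 1.642*t^2 - 1.0248*t + 1.4996)/(8.2944*t^6 - 1.4976*t^5 + 11.6452*t^4 - 7.1508*t^3 + 4.5913*t^2 - 4.2612*t + 1.1236)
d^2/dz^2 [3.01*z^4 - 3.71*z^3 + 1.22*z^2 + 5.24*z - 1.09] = 36.12*z^2 - 22.26*z + 2.44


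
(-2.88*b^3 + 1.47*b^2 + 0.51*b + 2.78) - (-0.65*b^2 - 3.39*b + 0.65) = -2.88*b^3 + 2.12*b^2 + 3.9*b + 2.13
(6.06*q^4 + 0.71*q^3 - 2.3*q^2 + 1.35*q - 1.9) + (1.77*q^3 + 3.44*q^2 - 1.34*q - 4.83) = 6.06*q^4 + 2.48*q^3 + 1.14*q^2 + 0.01*q - 6.73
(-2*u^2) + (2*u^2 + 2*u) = 2*u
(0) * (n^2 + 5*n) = 0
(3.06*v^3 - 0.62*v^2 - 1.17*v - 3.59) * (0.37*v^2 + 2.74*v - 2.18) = 1.1322*v^5 + 8.155*v^4 - 8.8025*v^3 - 3.1825*v^2 - 7.286*v + 7.8262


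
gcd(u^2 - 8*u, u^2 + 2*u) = u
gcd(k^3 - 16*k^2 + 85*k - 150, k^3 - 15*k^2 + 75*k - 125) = k^2 - 10*k + 25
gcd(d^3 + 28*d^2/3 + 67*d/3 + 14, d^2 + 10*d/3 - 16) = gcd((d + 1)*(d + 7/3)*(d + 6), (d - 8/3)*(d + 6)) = d + 6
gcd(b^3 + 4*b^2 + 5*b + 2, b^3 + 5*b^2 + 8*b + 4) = b^2 + 3*b + 2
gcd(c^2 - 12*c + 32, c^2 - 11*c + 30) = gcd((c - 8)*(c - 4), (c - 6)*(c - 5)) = 1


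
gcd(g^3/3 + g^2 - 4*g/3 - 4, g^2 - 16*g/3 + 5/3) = 1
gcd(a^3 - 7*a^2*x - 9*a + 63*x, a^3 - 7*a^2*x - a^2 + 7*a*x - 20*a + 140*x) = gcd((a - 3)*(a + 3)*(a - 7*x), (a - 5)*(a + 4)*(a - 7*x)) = -a + 7*x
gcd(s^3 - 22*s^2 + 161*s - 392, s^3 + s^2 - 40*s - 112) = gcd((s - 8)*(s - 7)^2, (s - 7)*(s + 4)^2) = s - 7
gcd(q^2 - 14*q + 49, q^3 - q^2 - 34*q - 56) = q - 7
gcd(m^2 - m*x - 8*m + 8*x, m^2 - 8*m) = m - 8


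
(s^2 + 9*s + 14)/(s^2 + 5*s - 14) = (s + 2)/(s - 2)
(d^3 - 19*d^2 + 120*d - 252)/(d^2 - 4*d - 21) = (d^2 - 12*d + 36)/(d + 3)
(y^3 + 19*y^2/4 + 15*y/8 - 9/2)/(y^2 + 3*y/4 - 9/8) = y + 4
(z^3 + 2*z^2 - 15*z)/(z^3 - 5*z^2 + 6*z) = (z + 5)/(z - 2)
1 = 1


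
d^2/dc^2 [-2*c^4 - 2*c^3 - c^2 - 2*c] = -24*c^2 - 12*c - 2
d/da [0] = 0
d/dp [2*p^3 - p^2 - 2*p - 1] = 6*p^2 - 2*p - 2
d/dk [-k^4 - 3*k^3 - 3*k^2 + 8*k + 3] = -4*k^3 - 9*k^2 - 6*k + 8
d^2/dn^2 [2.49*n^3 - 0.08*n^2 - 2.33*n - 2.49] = 14.94*n - 0.16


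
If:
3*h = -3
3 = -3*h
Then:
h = -1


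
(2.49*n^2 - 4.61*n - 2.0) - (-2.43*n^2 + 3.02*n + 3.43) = 4.92*n^2 - 7.63*n - 5.43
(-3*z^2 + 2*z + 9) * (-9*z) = 27*z^3 - 18*z^2 - 81*z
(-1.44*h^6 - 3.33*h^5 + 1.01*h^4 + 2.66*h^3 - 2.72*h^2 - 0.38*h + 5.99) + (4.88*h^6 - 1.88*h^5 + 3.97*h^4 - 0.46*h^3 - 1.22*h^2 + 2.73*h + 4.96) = 3.44*h^6 - 5.21*h^5 + 4.98*h^4 + 2.2*h^3 - 3.94*h^2 + 2.35*h + 10.95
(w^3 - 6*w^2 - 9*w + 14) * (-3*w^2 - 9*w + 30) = -3*w^5 + 9*w^4 + 111*w^3 - 141*w^2 - 396*w + 420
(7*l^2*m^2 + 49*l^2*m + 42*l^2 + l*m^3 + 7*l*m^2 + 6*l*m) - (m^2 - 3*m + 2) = 7*l^2*m^2 + 49*l^2*m + 42*l^2 + l*m^3 + 7*l*m^2 + 6*l*m - m^2 + 3*m - 2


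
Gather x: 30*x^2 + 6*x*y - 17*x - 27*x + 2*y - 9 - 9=30*x^2 + x*(6*y - 44) + 2*y - 18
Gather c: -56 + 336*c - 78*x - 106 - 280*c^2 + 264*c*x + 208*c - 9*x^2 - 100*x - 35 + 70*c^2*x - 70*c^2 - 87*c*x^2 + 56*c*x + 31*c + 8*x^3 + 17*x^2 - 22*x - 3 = c^2*(70*x - 350) + c*(-87*x^2 + 320*x + 575) + 8*x^3 + 8*x^2 - 200*x - 200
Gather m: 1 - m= 1 - m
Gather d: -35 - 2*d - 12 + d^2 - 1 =d^2 - 2*d - 48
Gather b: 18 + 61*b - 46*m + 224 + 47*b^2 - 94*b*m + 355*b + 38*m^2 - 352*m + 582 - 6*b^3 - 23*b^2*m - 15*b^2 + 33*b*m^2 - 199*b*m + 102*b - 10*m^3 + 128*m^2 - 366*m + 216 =-6*b^3 + b^2*(32 - 23*m) + b*(33*m^2 - 293*m + 518) - 10*m^3 + 166*m^2 - 764*m + 1040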